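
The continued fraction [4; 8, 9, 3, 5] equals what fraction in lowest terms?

Fold from the inside: start with 5/1.
  3 + 1/5 = 16/5
  9 + 5/16 = 149/16
  8 + 16/149 = 1208/149
  4 + 149/1208 = 4981/1208

4981/1208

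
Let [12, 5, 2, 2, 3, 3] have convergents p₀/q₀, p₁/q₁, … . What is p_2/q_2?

Using pₖ = aₖpₖ₋₁ + pₖ₋₂, qₖ = aₖqₖ₋₁ + qₖ₋₂ (with p₋₁=1, p₋₂=0, q₋₁=0, q₋₂=1):
  k=0: a=12, p=12, q=1
  k=1: a=5, p=61, q=5
  k=2: a=2, p=134, q=11

134/11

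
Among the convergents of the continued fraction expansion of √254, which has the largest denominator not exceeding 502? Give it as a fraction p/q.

√254 = [15; 1, 14, 1, 30, …] (period length 4).
Convergents:
  p_0/q_0 = 15/1
  p_1/q_1 = 16/1
  p_2/q_2 = 239/15
  p_3/q_3 = 255/16
  p_4/q_4 = 7889/495
  p_5/q_5 = 8144/511
q_4 = 495 ≤ 502 < 511 = q_5, so the answer is 7889/495.

7889/495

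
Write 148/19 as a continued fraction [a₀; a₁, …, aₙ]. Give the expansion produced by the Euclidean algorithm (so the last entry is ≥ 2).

[7; 1, 3, 1, 3]

148 = 7×19 + 15
19 = 1×15 + 4
15 = 3×4 + 3
4 = 1×3 + 1
3 = 3×1 + 0  (stop)
So 148/19 = [7; 1, 3, 1, 3].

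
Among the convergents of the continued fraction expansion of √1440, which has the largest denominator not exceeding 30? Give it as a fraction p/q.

√1440 = [37; 1, 17, 1, 74, …] (period length 4).
Convergents:
  p_0/q_0 = 37/1
  p_1/q_1 = 38/1
  p_2/q_2 = 683/18
  p_3/q_3 = 721/19
  p_4/q_4 = 54037/1424
q_3 = 19 ≤ 30 < 1424 = q_4, so the answer is 721/19.

721/19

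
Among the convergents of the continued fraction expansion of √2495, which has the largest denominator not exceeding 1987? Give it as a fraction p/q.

98851/1979

√2495 = [49; 1, 18, 1, 98, …] (period length 4).
Convergents:
  p_0/q_0 = 49/1
  p_1/q_1 = 50/1
  p_2/q_2 = 949/19
  p_3/q_3 = 999/20
  p_4/q_4 = 98851/1979
  p_5/q_5 = 99850/1999
q_4 = 1979 ≤ 1987 < 1999 = q_5, so the answer is 98851/1979.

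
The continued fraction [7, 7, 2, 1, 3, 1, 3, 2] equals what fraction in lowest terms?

6301/883

Using pₖ = aₖpₖ₋₁ + pₖ₋₂ and qₖ = aₖqₖ₋₁ + qₖ₋₂:
  k=0: a=7, p=7, q=1
  k=1: a=7, p=50, q=7
  k=2: a=2, p=107, q=15
  k=3: a=1, p=157, q=22
  k=4: a=3, p=578, q=81
  k=5: a=1, p=735, q=103
  k=6: a=3, p=2783, q=390
  k=7: a=2, p=6301, q=883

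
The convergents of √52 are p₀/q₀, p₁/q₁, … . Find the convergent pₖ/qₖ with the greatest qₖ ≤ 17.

101/14

√52 = [7; 4, 1, 2, 1, 4, 14, …] (period length 6).
Convergents:
  p_0/q_0 = 7/1
  p_1/q_1 = 29/4
  p_2/q_2 = 36/5
  p_3/q_3 = 101/14
  p_4/q_4 = 137/19
q_3 = 14 ≤ 17 < 19 = q_4, so the answer is 101/14.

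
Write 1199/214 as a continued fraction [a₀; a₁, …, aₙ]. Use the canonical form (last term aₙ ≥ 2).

[5; 1, 1, 1, 1, 13, 1, 2]

1199 = 5·214 + 129
214 = 1·129 + 85
129 = 1·85 + 44
85 = 1·44 + 41
44 = 1·41 + 3
41 = 13·3 + 2
3 = 1·2 + 1
2 = 2·1 + 0  (stop)
So 1199/214 = [5; 1, 1, 1, 1, 13, 1, 2].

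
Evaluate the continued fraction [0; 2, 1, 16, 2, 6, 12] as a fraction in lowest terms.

2759/8119

Fold from the inside: start with 12/1.
  6 + 1/12 = 73/12
  2 + 12/73 = 158/73
  16 + 73/158 = 2601/158
  1 + 158/2601 = 2759/2601
  2 + 2601/2759 = 8119/2759
  0 + 2759/8119 = 2759/8119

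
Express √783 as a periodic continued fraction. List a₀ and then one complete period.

[27; 1, 54]

a₀ = ⌊√783⌋ = 27.
With m₀=0, d₀=1 and mₖ₊₁ = dₖaₖ − mₖ, dₖ₊₁ = (n − mₖ₊₁²)/dₖ, aₖ₊₁ = ⌊(a₀+mₖ₊₁)/dₖ₊₁⌋:
  k=1: m=27, d=54, a=1
  k=2: m=27, d=1, a=54
d=1 and a=2a₀=54 at k=2, so the next step gives (m, d) = (27, 54) again — its k=1 value — and the period has length 2.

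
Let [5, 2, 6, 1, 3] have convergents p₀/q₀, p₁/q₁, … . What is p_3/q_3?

82/15

Using pₖ = aₖpₖ₋₁ + pₖ₋₂, qₖ = aₖqₖ₋₁ + qₖ₋₂ (with p₋₁=1, p₋₂=0, q₋₁=0, q₋₂=1):
  k=0: a=5, p=5, q=1
  k=1: a=2, p=11, q=2
  k=2: a=6, p=71, q=13
  k=3: a=1, p=82, q=15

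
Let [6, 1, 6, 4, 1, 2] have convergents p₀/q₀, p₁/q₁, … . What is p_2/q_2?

48/7

Using pₖ = aₖpₖ₋₁ + pₖ₋₂, qₖ = aₖqₖ₋₁ + qₖ₋₂ (with p₋₁=1, p₋₂=0, q₋₁=0, q₋₂=1):
  k=0: a=6, p=6, q=1
  k=1: a=1, p=7, q=1
  k=2: a=6, p=48, q=7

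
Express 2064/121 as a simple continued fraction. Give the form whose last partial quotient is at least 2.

2064 = 17×121 + 7
121 = 17×7 + 2
7 = 3×2 + 1
2 = 2×1 + 0  (stop)
So 2064/121 = [17; 17, 3, 2].

[17; 17, 3, 2]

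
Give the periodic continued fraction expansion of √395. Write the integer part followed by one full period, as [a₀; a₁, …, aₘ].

[19; 1, 6, 1, 38]

a₀ = ⌊√395⌋ = 19.
With m₀=0, d₀=1 and mₖ₊₁ = dₖaₖ − mₖ, dₖ₊₁ = (n − mₖ₊₁²)/dₖ, aₖ₊₁ = ⌊(a₀+mₖ₊₁)/dₖ₊₁⌋:
  k=1: m=19, d=34, a=1
  k=2: m=15, d=5, a=6
  k=3: m=15, d=34, a=1
  k=4: m=19, d=1, a=38
d=1 and a=2a₀=38 at k=4, so the next step gives (m, d) = (19, 34) again — its k=1 value — and the period has length 4.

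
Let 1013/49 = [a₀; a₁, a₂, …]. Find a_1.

1

1013 = 20·49 + 33   →  a_0 = 20
49 = 1·33 + 16   →  a_1 = 1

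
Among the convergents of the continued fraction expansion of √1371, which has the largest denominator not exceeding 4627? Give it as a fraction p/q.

√1371 = [37; 37, 74, …] (period length 2).
Convergents:
  p_0/q_0 = 37/1
  p_1/q_1 = 1370/37
  p_2/q_2 = 101417/2739
  p_3/q_3 = 3753799/101380
q_2 = 2739 ≤ 4627 < 101380 = q_3, so the answer is 101417/2739.

101417/2739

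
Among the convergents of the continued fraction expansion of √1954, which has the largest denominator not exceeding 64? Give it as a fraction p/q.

2166/49

√1954 = [44; 4, 1, 9, 44, 9, 1, 4, 88, …] (period length 8).
Convergents:
  p_0/q_0 = 44/1
  p_1/q_1 = 177/4
  p_2/q_2 = 221/5
  p_3/q_3 = 2166/49
  p_4/q_4 = 95525/2161
q_3 = 49 ≤ 64 < 2161 = q_4, so the answer is 2166/49.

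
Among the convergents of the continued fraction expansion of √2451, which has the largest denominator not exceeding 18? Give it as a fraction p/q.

√2451 = [49; 1, 1, 32, 1, 1, 98, …] (period length 6).
Convergents:
  p_0/q_0 = 49/1
  p_1/q_1 = 50/1
  p_2/q_2 = 99/2
  p_3/q_3 = 3218/65
q_2 = 2 ≤ 18 < 65 = q_3, so the answer is 99/2.

99/2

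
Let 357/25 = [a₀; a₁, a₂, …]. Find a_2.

357 = 14·25 + 7   →  a_0 = 14
25 = 3·7 + 4   →  a_1 = 3
7 = 1·4 + 3   →  a_2 = 1

1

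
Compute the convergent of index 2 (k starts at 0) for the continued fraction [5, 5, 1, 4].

31/6

Using pₖ = aₖpₖ₋₁ + pₖ₋₂, qₖ = aₖqₖ₋₁ + qₖ₋₂ (with p₋₁=1, p₋₂=0, q₋₁=0, q₋₂=1):
  k=0: a=5, p=5, q=1
  k=1: a=5, p=26, q=5
  k=2: a=1, p=31, q=6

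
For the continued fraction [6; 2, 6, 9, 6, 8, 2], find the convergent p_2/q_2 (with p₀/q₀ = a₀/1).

Using pₖ = aₖpₖ₋₁ + pₖ₋₂, qₖ = aₖqₖ₋₁ + qₖ₋₂ (with p₋₁=1, p₋₂=0, q₋₁=0, q₋₂=1):
  k=0: a=6, p=6, q=1
  k=1: a=2, p=13, q=2
  k=2: a=6, p=84, q=13

84/13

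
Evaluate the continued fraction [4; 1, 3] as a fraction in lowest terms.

19/4

Fold from the inside: start with 3/1.
  1 + 1/3 = 4/3
  4 + 3/4 = 19/4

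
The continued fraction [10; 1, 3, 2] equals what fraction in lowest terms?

Fold from the inside: start with 2/1.
  3 + 1/2 = 7/2
  1 + 2/7 = 9/7
  10 + 7/9 = 97/9

97/9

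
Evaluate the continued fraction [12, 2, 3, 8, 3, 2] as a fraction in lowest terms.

Using pₖ = aₖpₖ₋₁ + pₖ₋₂ and qₖ = aₖqₖ₋₁ + qₖ₋₂:
  k=0: a=12, p=12, q=1
  k=1: a=2, p=25, q=2
  k=2: a=3, p=87, q=7
  k=3: a=8, p=721, q=58
  k=4: a=3, p=2250, q=181
  k=5: a=2, p=5221, q=420

5221/420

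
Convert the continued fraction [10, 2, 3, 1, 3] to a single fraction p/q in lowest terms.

355/34

Fold from the inside: start with 3/1.
  1 + 1/3 = 4/3
  3 + 3/4 = 15/4
  2 + 4/15 = 34/15
  10 + 15/34 = 355/34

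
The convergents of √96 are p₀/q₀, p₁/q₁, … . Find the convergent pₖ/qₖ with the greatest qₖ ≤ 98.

921/94

√96 = [9; 1, 3, 1, 18, …] (period length 4).
Convergents:
  p_0/q_0 = 9/1
  p_1/q_1 = 10/1
  p_2/q_2 = 39/4
  p_3/q_3 = 49/5
  p_4/q_4 = 921/94
  p_5/q_5 = 970/99
q_4 = 94 ≤ 98 < 99 = q_5, so the answer is 921/94.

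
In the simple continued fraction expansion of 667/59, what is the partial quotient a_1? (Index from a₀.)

667 = 11·59 + 18   →  a_0 = 11
59 = 3·18 + 5   →  a_1 = 3

3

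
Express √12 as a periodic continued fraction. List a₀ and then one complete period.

a₀ = ⌊√12⌋ = 3.

[3; 2, 6]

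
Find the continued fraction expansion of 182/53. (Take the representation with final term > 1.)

[3; 2, 3, 3, 2]

182 = 3×53 + 23
53 = 2×23 + 7
23 = 3×7 + 2
7 = 3×2 + 1
2 = 2×1 + 0  (stop)
So 182/53 = [3; 2, 3, 3, 2].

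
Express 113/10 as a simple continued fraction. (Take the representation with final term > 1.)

[11; 3, 3]

113 = 11*10 + 3
10 = 3*3 + 1
3 = 3*1 + 0  (stop)
So 113/10 = [11; 3, 3].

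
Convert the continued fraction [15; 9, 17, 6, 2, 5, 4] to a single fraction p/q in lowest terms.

697375/46152

Fold from the inside: start with 4/1.
  5 + 1/4 = 21/4
  2 + 4/21 = 46/21
  6 + 21/46 = 297/46
  17 + 46/297 = 5095/297
  9 + 297/5095 = 46152/5095
  15 + 5095/46152 = 697375/46152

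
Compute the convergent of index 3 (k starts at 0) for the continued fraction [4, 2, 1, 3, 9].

48/11

Using pₖ = aₖpₖ₋₁ + pₖ₋₂, qₖ = aₖqₖ₋₁ + qₖ₋₂ (with p₋₁=1, p₋₂=0, q₋₁=0, q₋₂=1):
  k=0: a=4, p=4, q=1
  k=1: a=2, p=9, q=2
  k=2: a=1, p=13, q=3
  k=3: a=3, p=48, q=11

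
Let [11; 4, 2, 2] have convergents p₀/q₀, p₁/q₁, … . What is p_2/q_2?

Using pₖ = aₖpₖ₋₁ + pₖ₋₂, qₖ = aₖqₖ₋₁ + qₖ₋₂ (with p₋₁=1, p₋₂=0, q₋₁=0, q₋₂=1):
  k=0: a=11, p=11, q=1
  k=1: a=4, p=45, q=4
  k=2: a=2, p=101, q=9

101/9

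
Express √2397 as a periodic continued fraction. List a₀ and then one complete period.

[48; 1, 23, 2, 23, 1, 96]

a₀ = ⌊√2397⌋ = 48.
With m₀=0, d₀=1 and mₖ₊₁ = dₖaₖ − mₖ, dₖ₊₁ = (n − mₖ₊₁²)/dₖ, aₖ₊₁ = ⌊(a₀+mₖ₊₁)/dₖ₊₁⌋:
  k=1: m=48, d=93, a=1
  k=2: m=45, d=4, a=23
  k=3: m=47, d=47, a=2
  k=4: m=47, d=4, a=23
  k=5: m=45, d=93, a=1
  k=6: m=48, d=1, a=96
d=1 and a=2a₀=96 at k=6, so the next step gives (m, d) = (48, 93) again — its k=1 value — and the period has length 6.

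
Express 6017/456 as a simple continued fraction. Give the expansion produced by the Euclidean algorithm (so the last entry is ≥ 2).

[13; 5, 8, 11]

6017 = 13·456 + 89
456 = 5·89 + 11
89 = 8·11 + 1
11 = 11·1 + 0  (stop)
So 6017/456 = [13; 5, 8, 11].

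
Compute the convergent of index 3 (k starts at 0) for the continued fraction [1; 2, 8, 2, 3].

53/36

Using pₖ = aₖpₖ₋₁ + pₖ₋₂, qₖ = aₖqₖ₋₁ + qₖ₋₂ (with p₋₁=1, p₋₂=0, q₋₁=0, q₋₂=1):
  k=0: a=1, p=1, q=1
  k=1: a=2, p=3, q=2
  k=2: a=8, p=25, q=17
  k=3: a=2, p=53, q=36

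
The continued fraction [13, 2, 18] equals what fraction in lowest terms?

499/37

Using pₖ = aₖpₖ₋₁ + pₖ₋₂ and qₖ = aₖqₖ₋₁ + qₖ₋₂:
  k=0: a=13, p=13, q=1
  k=1: a=2, p=27, q=2
  k=2: a=18, p=499, q=37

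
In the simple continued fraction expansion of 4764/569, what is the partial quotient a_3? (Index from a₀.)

2

4764 = 8·569 + 212   →  a_0 = 8
569 = 2·212 + 145   →  a_1 = 2
212 = 1·145 + 67   →  a_2 = 1
145 = 2·67 + 11   →  a_3 = 2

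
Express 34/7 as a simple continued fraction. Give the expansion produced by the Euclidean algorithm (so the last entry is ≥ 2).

34 = 4·7 + 6
7 = 1·6 + 1
6 = 6·1 + 0  (stop)
So 34/7 = [4; 1, 6].

[4; 1, 6]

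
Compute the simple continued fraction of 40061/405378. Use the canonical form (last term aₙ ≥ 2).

[0; 10, 8, 2, 2, 19, 16, 3]

40061 = 0×405378 + 40061
405378 = 10×40061 + 4768
40061 = 8×4768 + 1917
4768 = 2×1917 + 934
1917 = 2×934 + 49
934 = 19×49 + 3
49 = 16×3 + 1
3 = 3×1 + 0  (stop)
So 40061/405378 = [0; 10, 8, 2, 2, 19, 16, 3].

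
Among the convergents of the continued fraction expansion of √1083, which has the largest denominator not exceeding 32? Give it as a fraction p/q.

362/11

√1083 = [32; 1, 9, 1, 64, …] (period length 4).
Convergents:
  p_0/q_0 = 32/1
  p_1/q_1 = 33/1
  p_2/q_2 = 329/10
  p_3/q_3 = 362/11
  p_4/q_4 = 23497/714
q_3 = 11 ≤ 32 < 714 = q_4, so the answer is 362/11.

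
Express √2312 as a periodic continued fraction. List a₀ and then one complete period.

a₀ = ⌊√2312⌋ = 48.
With m₀=0, d₀=1 and mₖ₊₁ = dₖaₖ − mₖ, dₖ₊₁ = (n − mₖ₊₁²)/dₖ, aₖ₊₁ = ⌊(a₀+mₖ₊₁)/dₖ₊₁⌋:
  k=1: m=48, d=8, a=12
  k=2: m=48, d=1, a=96
d=1 and a=2a₀=96 at k=2, so the next step gives (m, d) = (48, 8) again — its k=1 value — and the period has length 2.

[48; 12, 96]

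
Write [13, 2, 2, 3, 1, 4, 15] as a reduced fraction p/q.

21415/1597

Fold from the inside: start with 15/1.
  4 + 1/15 = 61/15
  1 + 15/61 = 76/61
  3 + 61/76 = 289/76
  2 + 76/289 = 654/289
  2 + 289/654 = 1597/654
  13 + 654/1597 = 21415/1597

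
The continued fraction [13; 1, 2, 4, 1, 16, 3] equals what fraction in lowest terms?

Using pₖ = aₖpₖ₋₁ + pₖ₋₂ and qₖ = aₖqₖ₋₁ + qₖ₋₂:
  k=0: a=13, p=13, q=1
  k=1: a=1, p=14, q=1
  k=2: a=2, p=41, q=3
  k=3: a=4, p=178, q=13
  k=4: a=1, p=219, q=16
  k=5: a=16, p=3682, q=269
  k=6: a=3, p=11265, q=823

11265/823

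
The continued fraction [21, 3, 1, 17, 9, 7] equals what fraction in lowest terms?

97171/4572

Using pₖ = aₖpₖ₋₁ + pₖ₋₂ and qₖ = aₖqₖ₋₁ + qₖ₋₂:
  k=0: a=21, p=21, q=1
  k=1: a=3, p=64, q=3
  k=2: a=1, p=85, q=4
  k=3: a=17, p=1509, q=71
  k=4: a=9, p=13666, q=643
  k=5: a=7, p=97171, q=4572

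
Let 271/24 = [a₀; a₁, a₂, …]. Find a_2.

2

271 = 11·24 + 7   →  a_0 = 11
24 = 3·7 + 3   →  a_1 = 3
7 = 2·3 + 1   →  a_2 = 2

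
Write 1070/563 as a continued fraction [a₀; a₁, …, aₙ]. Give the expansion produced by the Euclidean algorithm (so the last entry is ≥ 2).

1070 = 1·563 + 507
563 = 1·507 + 56
507 = 9·56 + 3
56 = 18·3 + 2
3 = 1·2 + 1
2 = 2·1 + 0  (stop)
So 1070/563 = [1; 1, 9, 18, 1, 2].

[1; 1, 9, 18, 1, 2]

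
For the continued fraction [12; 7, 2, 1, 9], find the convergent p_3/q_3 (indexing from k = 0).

Using pₖ = aₖpₖ₋₁ + pₖ₋₂, qₖ = aₖqₖ₋₁ + qₖ₋₂ (with p₋₁=1, p₋₂=0, q₋₁=0, q₋₂=1):
  k=0: a=12, p=12, q=1
  k=1: a=7, p=85, q=7
  k=2: a=2, p=182, q=15
  k=3: a=1, p=267, q=22

267/22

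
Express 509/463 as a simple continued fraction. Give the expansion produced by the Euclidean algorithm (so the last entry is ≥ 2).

[1; 10, 15, 3]

509 = 1*463 + 46
463 = 10*46 + 3
46 = 15*3 + 1
3 = 3*1 + 0  (stop)
So 509/463 = [1; 10, 15, 3].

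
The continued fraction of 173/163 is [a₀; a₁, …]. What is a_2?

173 = 1·163 + 10   →  a_0 = 1
163 = 16·10 + 3   →  a_1 = 16
10 = 3·3 + 1   →  a_2 = 3

3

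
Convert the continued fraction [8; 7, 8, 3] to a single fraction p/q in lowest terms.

Using pₖ = aₖpₖ₋₁ + pₖ₋₂ and qₖ = aₖqₖ₋₁ + qₖ₋₂:
  k=0: a=8, p=8, q=1
  k=1: a=7, p=57, q=7
  k=2: a=8, p=464, q=57
  k=3: a=3, p=1449, q=178

1449/178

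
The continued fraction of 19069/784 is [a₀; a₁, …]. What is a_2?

10

19069 = 24·784 + 253   →  a_0 = 24
784 = 3·253 + 25   →  a_1 = 3
253 = 10·25 + 3   →  a_2 = 10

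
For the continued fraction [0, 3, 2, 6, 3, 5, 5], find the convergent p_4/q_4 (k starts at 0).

41/142

Using pₖ = aₖpₖ₋₁ + pₖ₋₂, qₖ = aₖqₖ₋₁ + qₖ₋₂ (with p₋₁=1, p₋₂=0, q₋₁=0, q₋₂=1):
  k=0: a=0, p=0, q=1
  k=1: a=3, p=1, q=3
  k=2: a=2, p=2, q=7
  k=3: a=6, p=13, q=45
  k=4: a=3, p=41, q=142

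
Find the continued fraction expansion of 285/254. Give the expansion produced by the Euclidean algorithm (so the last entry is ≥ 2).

[1; 8, 5, 6]

285 = 1·254 + 31
254 = 8·31 + 6
31 = 5·6 + 1
6 = 6·1 + 0  (stop)
So 285/254 = [1; 8, 5, 6].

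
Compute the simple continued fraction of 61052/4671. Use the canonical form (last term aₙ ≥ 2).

61052 = 13×4671 + 329
4671 = 14×329 + 65
329 = 5×65 + 4
65 = 16×4 + 1
4 = 4×1 + 0  (stop)
So 61052/4671 = [13; 14, 5, 16, 4].

[13; 14, 5, 16, 4]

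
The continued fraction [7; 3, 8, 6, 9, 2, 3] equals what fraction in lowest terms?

Fold from the inside: start with 3/1.
  2 + 1/3 = 7/3
  9 + 3/7 = 66/7
  6 + 7/66 = 403/66
  8 + 66/403 = 3290/403
  3 + 403/3290 = 10273/3290
  7 + 3290/10273 = 75201/10273

75201/10273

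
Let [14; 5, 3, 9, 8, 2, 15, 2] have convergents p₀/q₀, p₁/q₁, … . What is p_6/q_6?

563019/39683

Using pₖ = aₖpₖ₋₁ + pₖ₋₂, qₖ = aₖqₖ₋₁ + qₖ₋₂ (with p₋₁=1, p₋₂=0, q₋₁=0, q₋₂=1):
  k=0: a=14, p=14, q=1
  k=1: a=5, p=71, q=5
  k=2: a=3, p=227, q=16
  k=3: a=9, p=2114, q=149
  k=4: a=8, p=17139, q=1208
  k=5: a=2, p=36392, q=2565
  k=6: a=15, p=563019, q=39683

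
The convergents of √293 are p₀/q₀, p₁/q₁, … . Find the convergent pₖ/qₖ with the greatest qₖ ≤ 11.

√293 = [17; 8, 1, 1, 8, 34, …] (period length 5).
Convergents:
  p_0/q_0 = 17/1
  p_1/q_1 = 137/8
  p_2/q_2 = 154/9
  p_3/q_3 = 291/17
q_2 = 9 ≤ 11 < 17 = q_3, so the answer is 154/9.

154/9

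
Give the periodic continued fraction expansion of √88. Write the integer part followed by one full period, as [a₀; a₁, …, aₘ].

[9; 2, 1, 1, 1, 2, 18]

a₀ = ⌊√88⌋ = 9.
With m₀=0, d₀=1 and mₖ₊₁ = dₖaₖ − mₖ, dₖ₊₁ = (n − mₖ₊₁²)/dₖ, aₖ₊₁ = ⌊(a₀+mₖ₊₁)/dₖ₊₁⌋:
  k=1: m=9, d=7, a=2
  k=2: m=5, d=9, a=1
  k=3: m=4, d=8, a=1
  k=4: m=4, d=9, a=1
  k=5: m=5, d=7, a=2
  k=6: m=9, d=1, a=18
d=1 and a=2a₀=18 at k=6, so the next step gives (m, d) = (9, 7) again — its k=1 value — and the period has length 6.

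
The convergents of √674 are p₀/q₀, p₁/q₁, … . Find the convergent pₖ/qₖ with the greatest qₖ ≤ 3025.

35074/1351

√674 = [25; 1, 24, 1, 50, …] (period length 4).
Convergents:
  p_0/q_0 = 25/1
  p_1/q_1 = 26/1
  p_2/q_2 = 649/25
  p_3/q_3 = 675/26
  p_4/q_4 = 34399/1325
  p_5/q_5 = 35074/1351
  p_6/q_6 = 876175/33749
q_5 = 1351 ≤ 3025 < 33749 = q_6, so the answer is 35074/1351.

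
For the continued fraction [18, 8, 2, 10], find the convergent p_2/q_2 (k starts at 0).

308/17

Using pₖ = aₖpₖ₋₁ + pₖ₋₂, qₖ = aₖqₖ₋₁ + qₖ₋₂ (with p₋₁=1, p₋₂=0, q₋₁=0, q₋₂=1):
  k=0: a=18, p=18, q=1
  k=1: a=8, p=145, q=8
  k=2: a=2, p=308, q=17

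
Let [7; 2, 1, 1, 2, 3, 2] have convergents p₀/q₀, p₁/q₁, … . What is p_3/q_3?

Using pₖ = aₖpₖ₋₁ + pₖ₋₂, qₖ = aₖqₖ₋₁ + qₖ₋₂ (with p₋₁=1, p₋₂=0, q₋₁=0, q₋₂=1):
  k=0: a=7, p=7, q=1
  k=1: a=2, p=15, q=2
  k=2: a=1, p=22, q=3
  k=3: a=1, p=37, q=5

37/5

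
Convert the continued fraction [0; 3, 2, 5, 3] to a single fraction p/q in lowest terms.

Fold from the inside: start with 3/1.
  5 + 1/3 = 16/3
  2 + 3/16 = 35/16
  3 + 16/35 = 121/35
  0 + 35/121 = 35/121

35/121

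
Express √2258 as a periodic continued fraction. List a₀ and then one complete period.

a₀ = ⌊√2258⌋ = 47.
With m₀=0, d₀=1 and mₖ₊₁ = dₖaₖ − mₖ, dₖ₊₁ = (n − mₖ₊₁²)/dₖ, aₖ₊₁ = ⌊(a₀+mₖ₊₁)/dₖ₊₁⌋:
  k=1: m=47, d=49, a=1
  k=2: m=2, d=46, a=1
  k=3: m=44, d=7, a=13
  k=4: m=47, d=7, a=13
  k=5: m=44, d=46, a=1
  k=6: m=2, d=49, a=1
  k=7: m=47, d=1, a=94
d=1 and a=2a₀=94 at k=7, so the next step gives (m, d) = (47, 49) again — its k=1 value — and the period has length 7.

[47; 1, 1, 13, 13, 1, 1, 94]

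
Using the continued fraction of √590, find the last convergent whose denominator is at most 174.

1676/69

√590 = [24; 3, 2, 4, 2, 3, 48, …] (period length 6).
Convergents:
  p_0/q_0 = 24/1
  p_1/q_1 = 73/3
  p_2/q_2 = 170/7
  p_3/q_3 = 753/31
  p_4/q_4 = 1676/69
  p_5/q_5 = 5781/238
q_4 = 69 ≤ 174 < 238 = q_5, so the answer is 1676/69.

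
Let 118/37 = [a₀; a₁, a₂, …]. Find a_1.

118 = 3·37 + 7   →  a_0 = 3
37 = 5·7 + 2   →  a_1 = 5

5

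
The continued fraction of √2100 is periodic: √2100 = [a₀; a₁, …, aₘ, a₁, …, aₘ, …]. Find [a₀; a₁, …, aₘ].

[45; 1, 4, 1, 2, 1, 4, 1, 90]

a₀ = ⌊√2100⌋ = 45.
With m₀=0, d₀=1 and mₖ₊₁ = dₖaₖ − mₖ, dₖ₊₁ = (n − mₖ₊₁²)/dₖ, aₖ₊₁ = ⌊(a₀+mₖ₊₁)/dₖ₊₁⌋:
  k=1: m=45, d=75, a=1
  k=2: m=30, d=16, a=4
  k=3: m=34, d=59, a=1
  k=4: m=25, d=25, a=2
  k=5: m=25, d=59, a=1
  k=6: m=34, d=16, a=4
  k=7: m=30, d=75, a=1
  k=8: m=45, d=1, a=90
d=1 and a=2a₀=90 at k=8, so the next step gives (m, d) = (45, 75) again — its k=1 value — and the period has length 8.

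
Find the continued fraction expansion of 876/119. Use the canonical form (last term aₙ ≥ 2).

876 = 7×119 + 43
119 = 2×43 + 33
43 = 1×33 + 10
33 = 3×10 + 3
10 = 3×3 + 1
3 = 3×1 + 0  (stop)
So 876/119 = [7; 2, 1, 3, 3, 3].

[7; 2, 1, 3, 3, 3]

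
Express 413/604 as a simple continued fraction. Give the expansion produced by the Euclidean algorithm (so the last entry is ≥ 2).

413 = 0·604 + 413
604 = 1·413 + 191
413 = 2·191 + 31
191 = 6·31 + 5
31 = 6·5 + 1
5 = 5·1 + 0  (stop)
So 413/604 = [0; 1, 2, 6, 6, 5].

[0; 1, 2, 6, 6, 5]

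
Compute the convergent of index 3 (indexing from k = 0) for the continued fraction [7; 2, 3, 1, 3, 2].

Using pₖ = aₖpₖ₋₁ + pₖ₋₂, qₖ = aₖqₖ₋₁ + qₖ₋₂ (with p₋₁=1, p₋₂=0, q₋₁=0, q₋₂=1):
  k=0: a=7, p=7, q=1
  k=1: a=2, p=15, q=2
  k=2: a=3, p=52, q=7
  k=3: a=1, p=67, q=9

67/9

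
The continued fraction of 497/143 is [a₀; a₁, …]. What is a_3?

497 = 3·143 + 68   →  a_0 = 3
143 = 2·68 + 7   →  a_1 = 2
68 = 9·7 + 5   →  a_2 = 9
7 = 1·5 + 2   →  a_3 = 1

1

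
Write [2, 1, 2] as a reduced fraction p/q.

8/3

Using pₖ = aₖpₖ₋₁ + pₖ₋₂ and qₖ = aₖqₖ₋₁ + qₖ₋₂:
  k=0: a=2, p=2, q=1
  k=1: a=1, p=3, q=1
  k=2: a=2, p=8, q=3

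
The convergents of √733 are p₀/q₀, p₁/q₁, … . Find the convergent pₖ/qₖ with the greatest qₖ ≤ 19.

√733 = [27; 13, 1, 1, 13, 54, …] (period length 5).
Convergents:
  p_0/q_0 = 27/1
  p_1/q_1 = 352/13
  p_2/q_2 = 379/14
  p_3/q_3 = 731/27
q_2 = 14 ≤ 19 < 27 = q_3, so the answer is 379/14.

379/14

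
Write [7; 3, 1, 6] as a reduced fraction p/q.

Using pₖ = aₖpₖ₋₁ + pₖ₋₂ and qₖ = aₖqₖ₋₁ + qₖ₋₂:
  k=0: a=7, p=7, q=1
  k=1: a=3, p=22, q=3
  k=2: a=1, p=29, q=4
  k=3: a=6, p=196, q=27

196/27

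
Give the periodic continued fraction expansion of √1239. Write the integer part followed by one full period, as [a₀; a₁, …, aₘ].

a₀ = ⌊√1239⌋ = 35.
With m₀=0, d₀=1 and mₖ₊₁ = dₖaₖ − mₖ, dₖ₊₁ = (n − mₖ₊₁²)/dₖ, aₖ₊₁ = ⌊(a₀+mₖ₊₁)/dₖ₊₁⌋:
  k=1: m=35, d=14, a=5
  k=2: m=35, d=1, a=70
d=1 and a=2a₀=70 at k=2, so the next step gives (m, d) = (35, 14) again — its k=1 value — and the period has length 2.

[35; 5, 70]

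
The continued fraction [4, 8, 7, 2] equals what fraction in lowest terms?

Using pₖ = aₖpₖ₋₁ + pₖ₋₂ and qₖ = aₖqₖ₋₁ + qₖ₋₂:
  k=0: a=4, p=4, q=1
  k=1: a=8, p=33, q=8
  k=2: a=7, p=235, q=57
  k=3: a=2, p=503, q=122

503/122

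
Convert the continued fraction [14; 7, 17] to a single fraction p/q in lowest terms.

1697/120

Using pₖ = aₖpₖ₋₁ + pₖ₋₂ and qₖ = aₖqₖ₋₁ + qₖ₋₂:
  k=0: a=14, p=14, q=1
  k=1: a=7, p=99, q=7
  k=2: a=17, p=1697, q=120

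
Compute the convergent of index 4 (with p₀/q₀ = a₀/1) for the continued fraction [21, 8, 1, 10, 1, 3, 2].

2259/107

Using pₖ = aₖpₖ₋₁ + pₖ₋₂, qₖ = aₖqₖ₋₁ + qₖ₋₂ (with p₋₁=1, p₋₂=0, q₋₁=0, q₋₂=1):
  k=0: a=21, p=21, q=1
  k=1: a=8, p=169, q=8
  k=2: a=1, p=190, q=9
  k=3: a=10, p=2069, q=98
  k=4: a=1, p=2259, q=107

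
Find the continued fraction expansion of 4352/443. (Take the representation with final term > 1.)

4352 = 9·443 + 365
443 = 1·365 + 78
365 = 4·78 + 53
78 = 1·53 + 25
53 = 2·25 + 3
25 = 8·3 + 1
3 = 3·1 + 0  (stop)
So 4352/443 = [9; 1, 4, 1, 2, 8, 3].

[9; 1, 4, 1, 2, 8, 3]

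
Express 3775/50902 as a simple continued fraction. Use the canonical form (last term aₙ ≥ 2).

3775 = 0×50902 + 3775
50902 = 13×3775 + 1827
3775 = 2×1827 + 121
1827 = 15×121 + 12
121 = 10×12 + 1
12 = 12×1 + 0  (stop)
So 3775/50902 = [0; 13, 2, 15, 10, 12].

[0; 13, 2, 15, 10, 12]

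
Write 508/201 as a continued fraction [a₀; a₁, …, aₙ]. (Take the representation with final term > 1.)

[2; 1, 1, 8, 1, 1, 1, 3]

508 = 2·201 + 106
201 = 1·106 + 95
106 = 1·95 + 11
95 = 8·11 + 7
11 = 1·7 + 4
7 = 1·4 + 3
4 = 1·3 + 1
3 = 3·1 + 0  (stop)
So 508/201 = [2; 1, 1, 8, 1, 1, 1, 3].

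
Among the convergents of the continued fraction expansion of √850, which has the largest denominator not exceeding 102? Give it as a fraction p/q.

2449/84

√850 = [29; 6, 2, 6, 58, …] (period length 4).
Convergents:
  p_0/q_0 = 29/1
  p_1/q_1 = 175/6
  p_2/q_2 = 379/13
  p_3/q_3 = 2449/84
  p_4/q_4 = 142421/4885
q_3 = 84 ≤ 102 < 4885 = q_4, so the answer is 2449/84.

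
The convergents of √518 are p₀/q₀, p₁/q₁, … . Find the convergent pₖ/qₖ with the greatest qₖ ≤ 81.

1798/79

√518 = [22; 1, 3, 6, 3, 1, 44, …] (period length 6).
Convergents:
  p_0/q_0 = 22/1
  p_1/q_1 = 23/1
  p_2/q_2 = 91/4
  p_3/q_3 = 569/25
  p_4/q_4 = 1798/79
  p_5/q_5 = 2367/104
q_4 = 79 ≤ 81 < 104 = q_5, so the answer is 1798/79.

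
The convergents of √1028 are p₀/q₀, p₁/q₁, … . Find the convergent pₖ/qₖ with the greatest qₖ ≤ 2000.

32864/1025

√1028 = [32; 16, 64, …] (period length 2).
Convergents:
  p_0/q_0 = 32/1
  p_1/q_1 = 513/16
  p_2/q_2 = 32864/1025
  p_3/q_3 = 526337/16416
q_2 = 1025 ≤ 2000 < 16416 = q_3, so the answer is 32864/1025.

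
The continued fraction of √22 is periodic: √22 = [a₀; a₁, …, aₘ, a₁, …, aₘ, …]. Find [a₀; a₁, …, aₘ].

[4; 1, 2, 4, 2, 1, 8]

a₀ = ⌊√22⌋ = 4.
With m₀=0, d₀=1 and mₖ₊₁ = dₖaₖ − mₖ, dₖ₊₁ = (n − mₖ₊₁²)/dₖ, aₖ₊₁ = ⌊(a₀+mₖ₊₁)/dₖ₊₁⌋:
  k=1: m=4, d=6, a=1
  k=2: m=2, d=3, a=2
  k=3: m=4, d=2, a=4
  k=4: m=4, d=3, a=2
  k=5: m=2, d=6, a=1
  k=6: m=4, d=1, a=8
d=1 and a=2a₀=8 at k=6, so the next step gives (m, d) = (4, 6) again — its k=1 value — and the period has length 6.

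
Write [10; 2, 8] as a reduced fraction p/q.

Fold from the inside: start with 8/1.
  2 + 1/8 = 17/8
  10 + 8/17 = 178/17

178/17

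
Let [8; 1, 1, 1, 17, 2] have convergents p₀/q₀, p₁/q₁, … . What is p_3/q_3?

Using pₖ = aₖpₖ₋₁ + pₖ₋₂, qₖ = aₖqₖ₋₁ + qₖ₋₂ (with p₋₁=1, p₋₂=0, q₋₁=0, q₋₂=1):
  k=0: a=8, p=8, q=1
  k=1: a=1, p=9, q=1
  k=2: a=1, p=17, q=2
  k=3: a=1, p=26, q=3

26/3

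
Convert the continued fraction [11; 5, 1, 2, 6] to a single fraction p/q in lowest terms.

Using pₖ = aₖpₖ₋₁ + pₖ₋₂ and qₖ = aₖqₖ₋₁ + qₖ₋₂:
  k=0: a=11, p=11, q=1
  k=1: a=5, p=56, q=5
  k=2: a=1, p=67, q=6
  k=3: a=2, p=190, q=17
  k=4: a=6, p=1207, q=108

1207/108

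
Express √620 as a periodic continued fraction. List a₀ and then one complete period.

[24; 1, 8, 1, 48]

a₀ = ⌊√620⌋ = 24.
With m₀=0, d₀=1 and mₖ₊₁ = dₖaₖ − mₖ, dₖ₊₁ = (n − mₖ₊₁²)/dₖ, aₖ₊₁ = ⌊(a₀+mₖ₊₁)/dₖ₊₁⌋:
  k=1: m=24, d=44, a=1
  k=2: m=20, d=5, a=8
  k=3: m=20, d=44, a=1
  k=4: m=24, d=1, a=48
d=1 and a=2a₀=48 at k=4, so the next step gives (m, d) = (24, 44) again — its k=1 value — and the period has length 4.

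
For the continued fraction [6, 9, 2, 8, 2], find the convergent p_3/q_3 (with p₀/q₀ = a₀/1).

983/161

Using pₖ = aₖpₖ₋₁ + pₖ₋₂, qₖ = aₖqₖ₋₁ + qₖ₋₂ (with p₋₁=1, p₋₂=0, q₋₁=0, q₋₂=1):
  k=0: a=6, p=6, q=1
  k=1: a=9, p=55, q=9
  k=2: a=2, p=116, q=19
  k=3: a=8, p=983, q=161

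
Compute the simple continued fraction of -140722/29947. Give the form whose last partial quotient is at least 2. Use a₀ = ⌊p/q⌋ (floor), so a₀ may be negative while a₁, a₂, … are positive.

-140722 = -5·29947 + 9013
29947 = 3·9013 + 2908
9013 = 3·2908 + 289
2908 = 10·289 + 18
289 = 16·18 + 1
18 = 18·1 + 0  (stop)
So -140722/29947 = [-5; 3, 3, 10, 16, 18].

[-5; 3, 3, 10, 16, 18]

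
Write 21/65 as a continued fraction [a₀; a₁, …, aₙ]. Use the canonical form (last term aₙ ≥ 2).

21 = 0×65 + 21
65 = 3×21 + 2
21 = 10×2 + 1
2 = 2×1 + 0  (stop)
So 21/65 = [0; 3, 10, 2].

[0; 3, 10, 2]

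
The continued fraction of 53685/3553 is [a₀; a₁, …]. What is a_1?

9

53685 = 15·3553 + 390   →  a_0 = 15
3553 = 9·390 + 43   →  a_1 = 9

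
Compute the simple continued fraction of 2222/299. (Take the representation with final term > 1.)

[7; 2, 3, 6, 1, 5]

2222 = 7×299 + 129
299 = 2×129 + 41
129 = 3×41 + 6
41 = 6×6 + 5
6 = 1×5 + 1
5 = 5×1 + 0  (stop)
So 2222/299 = [7; 2, 3, 6, 1, 5].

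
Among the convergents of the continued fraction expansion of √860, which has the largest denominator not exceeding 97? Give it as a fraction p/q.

√860 = [29; 3, 14, 3, 58, …] (period length 4).
Convergents:
  p_0/q_0 = 29/1
  p_1/q_1 = 88/3
  p_2/q_2 = 1261/43
  p_3/q_3 = 3871/132
q_2 = 43 ≤ 97 < 132 = q_3, so the answer is 1261/43.

1261/43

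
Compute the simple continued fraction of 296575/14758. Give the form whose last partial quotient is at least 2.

[20; 10, 2, 3, 18, 11]

296575 = 20×14758 + 1415
14758 = 10×1415 + 608
1415 = 2×608 + 199
608 = 3×199 + 11
199 = 18×11 + 1
11 = 11×1 + 0  (stop)
So 296575/14758 = [20; 10, 2, 3, 18, 11].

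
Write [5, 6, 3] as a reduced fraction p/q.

Fold from the inside: start with 3/1.
  6 + 1/3 = 19/3
  5 + 3/19 = 98/19

98/19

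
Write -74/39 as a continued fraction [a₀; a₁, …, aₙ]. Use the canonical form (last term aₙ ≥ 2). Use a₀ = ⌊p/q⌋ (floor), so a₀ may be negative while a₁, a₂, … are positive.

-74 = -2*39 + 4
39 = 9*4 + 3
4 = 1*3 + 1
3 = 3*1 + 0  (stop)
So -74/39 = [-2; 9, 1, 3].

[-2; 9, 1, 3]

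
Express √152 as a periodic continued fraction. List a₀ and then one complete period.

[12; 3, 24]

a₀ = ⌊√152⌋ = 12.
With m₀=0, d₀=1 and mₖ₊₁ = dₖaₖ − mₖ, dₖ₊₁ = (n − mₖ₊₁²)/dₖ, aₖ₊₁ = ⌊(a₀+mₖ₊₁)/dₖ₊₁⌋:
  k=1: m=12, d=8, a=3
  k=2: m=12, d=1, a=24
d=1 and a=2a₀=24 at k=2, so the next step gives (m, d) = (12, 8) again — its k=1 value — and the period has length 2.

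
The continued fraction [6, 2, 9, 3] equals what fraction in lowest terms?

Using pₖ = aₖpₖ₋₁ + pₖ₋₂ and qₖ = aₖqₖ₋₁ + qₖ₋₂:
  k=0: a=6, p=6, q=1
  k=1: a=2, p=13, q=2
  k=2: a=9, p=123, q=19
  k=3: a=3, p=382, q=59

382/59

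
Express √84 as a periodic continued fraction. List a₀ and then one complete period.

[9; 6, 18]

a₀ = ⌊√84⌋ = 9.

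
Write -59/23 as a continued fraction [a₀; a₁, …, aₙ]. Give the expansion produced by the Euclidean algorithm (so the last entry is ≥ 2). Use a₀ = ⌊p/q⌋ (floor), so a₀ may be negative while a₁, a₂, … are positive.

-59 = -3×23 + 10
23 = 2×10 + 3
10 = 3×3 + 1
3 = 3×1 + 0  (stop)
So -59/23 = [-3; 2, 3, 3].

[-3; 2, 3, 3]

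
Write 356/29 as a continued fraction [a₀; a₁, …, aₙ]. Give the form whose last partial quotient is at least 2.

[12; 3, 1, 1, 1, 2]

356 = 12·29 + 8
29 = 3·8 + 5
8 = 1·5 + 3
5 = 1·3 + 2
3 = 1·2 + 1
2 = 2·1 + 0  (stop)
So 356/29 = [12; 3, 1, 1, 1, 2].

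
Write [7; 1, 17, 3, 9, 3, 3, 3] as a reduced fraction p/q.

138878/17479

Using pₖ = aₖpₖ₋₁ + pₖ₋₂ and qₖ = aₖqₖ₋₁ + qₖ₋₂:
  k=0: a=7, p=7, q=1
  k=1: a=1, p=8, q=1
  k=2: a=17, p=143, q=18
  k=3: a=3, p=437, q=55
  k=4: a=9, p=4076, q=513
  k=5: a=3, p=12665, q=1594
  k=6: a=3, p=42071, q=5295
  k=7: a=3, p=138878, q=17479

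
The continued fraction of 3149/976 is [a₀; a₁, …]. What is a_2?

3149 = 3·976 + 221   →  a_0 = 3
976 = 4·221 + 92   →  a_1 = 4
221 = 2·92 + 37   →  a_2 = 2

2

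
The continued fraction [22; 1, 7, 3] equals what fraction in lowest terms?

Using pₖ = aₖpₖ₋₁ + pₖ₋₂ and qₖ = aₖqₖ₋₁ + qₖ₋₂:
  k=0: a=22, p=22, q=1
  k=1: a=1, p=23, q=1
  k=2: a=7, p=183, q=8
  k=3: a=3, p=572, q=25

572/25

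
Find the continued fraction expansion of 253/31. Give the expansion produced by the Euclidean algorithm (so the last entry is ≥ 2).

[8; 6, 5]

253 = 8·31 + 5
31 = 6·5 + 1
5 = 5·1 + 0  (stop)
So 253/31 = [8; 6, 5].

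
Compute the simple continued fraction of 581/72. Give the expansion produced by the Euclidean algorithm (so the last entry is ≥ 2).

[8; 14, 2, 2]

581 = 8*72 + 5
72 = 14*5 + 2
5 = 2*2 + 1
2 = 2*1 + 0  (stop)
So 581/72 = [8; 14, 2, 2].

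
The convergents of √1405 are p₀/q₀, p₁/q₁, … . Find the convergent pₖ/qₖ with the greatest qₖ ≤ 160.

2249/60

√1405 = [37; 2, 14, 2, 74, …] (period length 4).
Convergents:
  p_0/q_0 = 37/1
  p_1/q_1 = 75/2
  p_2/q_2 = 1087/29
  p_3/q_3 = 2249/60
  p_4/q_4 = 167513/4469
q_3 = 60 ≤ 160 < 4469 = q_4, so the answer is 2249/60.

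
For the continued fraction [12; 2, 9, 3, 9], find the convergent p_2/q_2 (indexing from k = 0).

237/19

Using pₖ = aₖpₖ₋₁ + pₖ₋₂, qₖ = aₖqₖ₋₁ + qₖ₋₂ (with p₋₁=1, p₋₂=0, q₋₁=0, q₋₂=1):
  k=0: a=12, p=12, q=1
  k=1: a=2, p=25, q=2
  k=2: a=9, p=237, q=19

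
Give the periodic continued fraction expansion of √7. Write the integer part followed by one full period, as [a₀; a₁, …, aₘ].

a₀ = ⌊√7⌋ = 2.

[2; 1, 1, 1, 4]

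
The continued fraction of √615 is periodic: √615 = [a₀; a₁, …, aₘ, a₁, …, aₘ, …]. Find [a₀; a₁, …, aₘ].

a₀ = ⌊√615⌋ = 24.
With m₀=0, d₀=1 and mₖ₊₁ = dₖaₖ − mₖ, dₖ₊₁ = (n − mₖ₊₁²)/dₖ, aₖ₊₁ = ⌊(a₀+mₖ₊₁)/dₖ₊₁⌋:
  k=1: m=24, d=39, a=1
  k=2: m=15, d=10, a=3
  k=3: m=15, d=39, a=1
  k=4: m=24, d=1, a=48
d=1 and a=2a₀=48 at k=4, so the next step gives (m, d) = (24, 39) again — its k=1 value — and the period has length 4.

[24; 1, 3, 1, 48]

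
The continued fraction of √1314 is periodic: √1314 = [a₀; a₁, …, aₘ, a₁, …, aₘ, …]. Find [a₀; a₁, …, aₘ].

a₀ = ⌊√1314⌋ = 36.
With m₀=0, d₀=1 and mₖ₊₁ = dₖaₖ − mₖ, dₖ₊₁ = (n − mₖ₊₁²)/dₖ, aₖ₊₁ = ⌊(a₀+mₖ₊₁)/dₖ₊₁⌋:
  k=1: m=36, d=18, a=4
  k=2: m=36, d=1, a=72
d=1 and a=2a₀=72 at k=2, so the next step gives (m, d) = (36, 18) again — its k=1 value — and the period has length 2.

[36; 4, 72]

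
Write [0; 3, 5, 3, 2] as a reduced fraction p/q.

Using pₖ = aₖpₖ₋₁ + pₖ₋₂ and qₖ = aₖqₖ₋₁ + qₖ₋₂:
  k=0: a=0, p=0, q=1
  k=1: a=3, p=1, q=3
  k=2: a=5, p=5, q=16
  k=3: a=3, p=16, q=51
  k=4: a=2, p=37, q=118

37/118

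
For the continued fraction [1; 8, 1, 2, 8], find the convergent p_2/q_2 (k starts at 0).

10/9

Using pₖ = aₖpₖ₋₁ + pₖ₋₂, qₖ = aₖqₖ₋₁ + qₖ₋₂ (with p₋₁=1, p₋₂=0, q₋₁=0, q₋₂=1):
  k=0: a=1, p=1, q=1
  k=1: a=8, p=9, q=8
  k=2: a=1, p=10, q=9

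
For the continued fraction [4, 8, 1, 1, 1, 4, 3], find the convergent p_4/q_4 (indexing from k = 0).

Using pₖ = aₖpₖ₋₁ + pₖ₋₂, qₖ = aₖqₖ₋₁ + qₖ₋₂ (with p₋₁=1, p₋₂=0, q₋₁=0, q₋₂=1):
  k=0: a=4, p=4, q=1
  k=1: a=8, p=33, q=8
  k=2: a=1, p=37, q=9
  k=3: a=1, p=70, q=17
  k=4: a=1, p=107, q=26

107/26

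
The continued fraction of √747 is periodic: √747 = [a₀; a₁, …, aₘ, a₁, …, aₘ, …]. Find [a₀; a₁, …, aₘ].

[27; 3, 54]

a₀ = ⌊√747⌋ = 27.
With m₀=0, d₀=1 and mₖ₊₁ = dₖaₖ − mₖ, dₖ₊₁ = (n − mₖ₊₁²)/dₖ, aₖ₊₁ = ⌊(a₀+mₖ₊₁)/dₖ₊₁⌋:
  k=1: m=27, d=18, a=3
  k=2: m=27, d=1, a=54
d=1 and a=2a₀=54 at k=2, so the next step gives (m, d) = (27, 18) again — its k=1 value — and the period has length 2.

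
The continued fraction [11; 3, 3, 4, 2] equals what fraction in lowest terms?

1085/96

Fold from the inside: start with 2/1.
  4 + 1/2 = 9/2
  3 + 2/9 = 29/9
  3 + 9/29 = 96/29
  11 + 29/96 = 1085/96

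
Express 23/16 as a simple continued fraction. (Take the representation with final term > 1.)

23 = 1×16 + 7
16 = 2×7 + 2
7 = 3×2 + 1
2 = 2×1 + 0  (stop)
So 23/16 = [1; 2, 3, 2].

[1; 2, 3, 2]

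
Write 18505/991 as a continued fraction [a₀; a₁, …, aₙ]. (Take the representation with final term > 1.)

[18; 1, 2, 17, 19]

18505 = 18×991 + 667
991 = 1×667 + 324
667 = 2×324 + 19
324 = 17×19 + 1
19 = 19×1 + 0  (stop)
So 18505/991 = [18; 1, 2, 17, 19].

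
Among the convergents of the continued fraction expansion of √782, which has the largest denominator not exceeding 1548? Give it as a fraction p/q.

√782 = [27; 1, 26, 1, 54, …] (period length 4).
Convergents:
  p_0/q_0 = 27/1
  p_1/q_1 = 28/1
  p_2/q_2 = 755/27
  p_3/q_3 = 783/28
  p_4/q_4 = 43037/1539
  p_5/q_5 = 43820/1567
q_4 = 1539 ≤ 1548 < 1567 = q_5, so the answer is 43037/1539.

43037/1539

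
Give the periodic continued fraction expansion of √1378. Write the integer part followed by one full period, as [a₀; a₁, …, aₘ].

a₀ = ⌊√1378⌋ = 37.
With m₀=0, d₀=1 and mₖ₊₁ = dₖaₖ − mₖ, dₖ₊₁ = (n − mₖ₊₁²)/dₖ, aₖ₊₁ = ⌊(a₀+mₖ₊₁)/dₖ₊₁⌋:
  k=1: m=37, d=9, a=8
  k=2: m=35, d=17, a=4
  k=3: m=33, d=17, a=4
  k=4: m=35, d=9, a=8
  k=5: m=37, d=1, a=74
d=1 and a=2a₀=74 at k=5, so the next step gives (m, d) = (37, 9) again — its k=1 value — and the period has length 5.

[37; 8, 4, 4, 8, 74]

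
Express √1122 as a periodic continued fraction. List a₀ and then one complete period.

[33; 2, 66]

a₀ = ⌊√1122⌋ = 33.
With m₀=0, d₀=1 and mₖ₊₁ = dₖaₖ − mₖ, dₖ₊₁ = (n − mₖ₊₁²)/dₖ, aₖ₊₁ = ⌊(a₀+mₖ₊₁)/dₖ₊₁⌋:
  k=1: m=33, d=33, a=2
  k=2: m=33, d=1, a=66
d=1 and a=2a₀=66 at k=2, so the next step gives (m, d) = (33, 33) again — its k=1 value — and the period has length 2.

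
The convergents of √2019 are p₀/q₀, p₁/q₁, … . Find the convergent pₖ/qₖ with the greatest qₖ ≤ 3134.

√2019 = [44; 1, 13, 1, 88, …] (period length 4).
Convergents:
  p_0/q_0 = 44/1
  p_1/q_1 = 45/1
  p_2/q_2 = 629/14
  p_3/q_3 = 674/15
  p_4/q_4 = 59941/1334
  p_5/q_5 = 60615/1349
  p_6/q_6 = 847936/18871
q_5 = 1349 ≤ 3134 < 18871 = q_6, so the answer is 60615/1349.

60615/1349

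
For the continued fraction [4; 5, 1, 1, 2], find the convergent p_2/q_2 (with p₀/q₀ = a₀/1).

25/6

Using pₖ = aₖpₖ₋₁ + pₖ₋₂, qₖ = aₖqₖ₋₁ + qₖ₋₂ (with p₋₁=1, p₋₂=0, q₋₁=0, q₋₂=1):
  k=0: a=4, p=4, q=1
  k=1: a=5, p=21, q=5
  k=2: a=1, p=25, q=6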